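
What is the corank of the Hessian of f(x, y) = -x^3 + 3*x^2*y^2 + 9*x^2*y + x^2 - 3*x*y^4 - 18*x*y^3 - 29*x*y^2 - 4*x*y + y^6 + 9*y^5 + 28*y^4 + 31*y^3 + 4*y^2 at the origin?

Hessian at 0 has rank 1.

1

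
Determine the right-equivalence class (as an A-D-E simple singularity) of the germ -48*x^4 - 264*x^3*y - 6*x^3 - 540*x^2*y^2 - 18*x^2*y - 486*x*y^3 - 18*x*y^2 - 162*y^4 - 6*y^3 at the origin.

E_{7}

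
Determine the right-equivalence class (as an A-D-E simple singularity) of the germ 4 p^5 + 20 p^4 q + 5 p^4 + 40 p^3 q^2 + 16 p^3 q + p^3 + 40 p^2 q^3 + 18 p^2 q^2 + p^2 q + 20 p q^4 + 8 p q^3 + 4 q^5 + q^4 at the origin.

D_{5}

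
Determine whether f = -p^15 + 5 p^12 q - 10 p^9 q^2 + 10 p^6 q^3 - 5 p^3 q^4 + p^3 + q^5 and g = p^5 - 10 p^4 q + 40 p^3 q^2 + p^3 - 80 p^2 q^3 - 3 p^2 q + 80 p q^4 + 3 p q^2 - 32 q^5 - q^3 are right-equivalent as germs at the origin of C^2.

The Hessian of f at 0 has rank 0. Corank 2; j^3 = p^3 is a perfect cube, so E-series; the 5-jet and mu = 8 give E_8. The Hessian of g at 0 has rank 0. Corank 2; j^3 = (p - q)^3 is a perfect cube, so E-series; the 5-jet and mu = 8 give E_8. Both have type E_8, hence right-equivalent.

Yes.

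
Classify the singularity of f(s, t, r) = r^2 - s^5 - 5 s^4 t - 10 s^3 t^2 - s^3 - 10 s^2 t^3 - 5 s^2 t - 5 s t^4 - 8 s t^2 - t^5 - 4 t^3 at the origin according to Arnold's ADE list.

D6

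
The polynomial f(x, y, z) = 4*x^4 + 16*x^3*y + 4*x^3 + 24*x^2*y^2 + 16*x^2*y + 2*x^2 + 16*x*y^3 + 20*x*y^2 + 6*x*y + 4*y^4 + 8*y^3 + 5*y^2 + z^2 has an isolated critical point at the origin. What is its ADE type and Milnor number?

Type A_{1}, Milnor number mu = 1.

The Hessian of f at 0 has rank 3. Corank 0: nondegenerate Morse point, so A_1.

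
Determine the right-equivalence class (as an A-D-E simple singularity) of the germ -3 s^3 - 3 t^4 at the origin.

E6

The Hessian of f at 0 has rank 0. Corank 2; j^3 = -3*s^3 is a perfect cube, so E-series; the 4-jet and mu = 6 give E_6.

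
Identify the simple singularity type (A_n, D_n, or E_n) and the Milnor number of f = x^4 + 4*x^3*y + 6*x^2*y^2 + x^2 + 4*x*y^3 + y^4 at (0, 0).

Type A3, Milnor number mu = 3.

The Hessian of f at 0 is [[2, 0], [0, 0]] with rank 1, so corank 1. A Groebner basis of the Jacobian ideal J(f) in C{x,y} is {y^3, x}; counting standard monomials gives mu = 3. Corank 1: A-series; mu = 3 gives A_3.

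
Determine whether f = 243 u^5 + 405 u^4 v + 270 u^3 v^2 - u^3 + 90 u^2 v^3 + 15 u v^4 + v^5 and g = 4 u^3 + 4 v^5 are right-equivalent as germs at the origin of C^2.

The Hessian of f at 0 has rank 0. Corank 2; j^3 = -u^3 is a perfect cube, so E-series; the 5-jet and mu = 8 give E_8. The Hessian of g at 0 has rank 0. Corank 2; j^3 = 4*u^3 is a perfect cube, so E-series; the 5-jet and mu = 8 give E_8. Both have type E_8, hence right-equivalent.

Yes.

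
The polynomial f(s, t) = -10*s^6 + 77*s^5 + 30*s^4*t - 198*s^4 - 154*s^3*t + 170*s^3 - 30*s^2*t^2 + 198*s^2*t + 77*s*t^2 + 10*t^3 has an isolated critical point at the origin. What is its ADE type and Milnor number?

The Hessian of f at 0 is [[0, 0], [0, 0]] with rank 0, so corank 2. A Groebner basis of the Jacobian ideal J(f) in C{s,t} is {t^3, s^2 - t^2/6, s*t + 9*t^2/22}; counting standard monomials gives mu = 4. Corank 2; j^3 = (5*s + 2*t)*(34*s^2 + 26*s*t + 5*t^2) splits into three distinct lines over C (the quadratic factor has nonzero discriminant), so D_4.

Type D4, Milnor number mu = 4.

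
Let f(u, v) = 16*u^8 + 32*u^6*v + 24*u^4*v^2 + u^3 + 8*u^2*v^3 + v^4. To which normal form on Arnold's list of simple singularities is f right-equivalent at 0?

E_6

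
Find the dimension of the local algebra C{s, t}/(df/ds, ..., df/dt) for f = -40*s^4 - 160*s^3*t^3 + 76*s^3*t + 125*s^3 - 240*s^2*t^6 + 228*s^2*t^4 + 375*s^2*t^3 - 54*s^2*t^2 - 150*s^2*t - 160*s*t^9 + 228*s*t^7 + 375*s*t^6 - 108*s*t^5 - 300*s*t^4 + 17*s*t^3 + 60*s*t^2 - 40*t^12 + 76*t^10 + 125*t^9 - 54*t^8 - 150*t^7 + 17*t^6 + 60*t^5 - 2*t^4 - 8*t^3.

The Hessian of f at 0 has rank 0. Corank 2; j^3 = (5*s - 2*t)^3 is a perfect cube, so E-series; the 4-jet and mu = 7 give E_7.

7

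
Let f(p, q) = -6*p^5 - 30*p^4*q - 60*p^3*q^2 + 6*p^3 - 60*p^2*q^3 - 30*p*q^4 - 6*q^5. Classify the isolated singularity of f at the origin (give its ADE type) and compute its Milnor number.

Type E_{8}, Milnor number mu = 8.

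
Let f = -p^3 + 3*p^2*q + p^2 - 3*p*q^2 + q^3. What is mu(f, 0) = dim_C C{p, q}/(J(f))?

2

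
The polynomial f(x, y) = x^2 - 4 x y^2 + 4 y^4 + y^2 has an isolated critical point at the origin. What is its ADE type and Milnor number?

The Hessian of f at 0 has rank 2. Corank 0: nondegenerate Morse point, so A_1.

Type A1, Milnor number mu = 1.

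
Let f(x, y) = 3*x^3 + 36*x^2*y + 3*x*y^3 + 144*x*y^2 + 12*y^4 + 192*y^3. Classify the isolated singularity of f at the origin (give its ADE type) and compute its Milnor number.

The Hessian of f at 0 has rank 0. Corank 2; j^3 = 3*(x + 4*y)^3 is a perfect cube, so E-series; the 4-jet and mu = 7 give E_7.

Type E_7, Milnor number mu = 7.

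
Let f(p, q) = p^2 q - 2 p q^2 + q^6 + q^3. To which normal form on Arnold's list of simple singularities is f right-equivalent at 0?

D7

The Hessian of f at 0 has rank 0. Corank 2; j^3 = q*(p - q)^2 has shape L^2 M (L != M), so D-series; mu = 7 gives D_7.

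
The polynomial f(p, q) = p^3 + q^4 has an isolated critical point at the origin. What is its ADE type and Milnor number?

The Hessian of f at 0 is [[0, 0], [0, 0]] with rank 0, so corank 2. A Groebner basis of the Jacobian ideal J(f) in C{p,q} is {q^3, p^2}; counting standard monomials gives mu = 6. Corank 2; j^3 = p^3 is a perfect cube, so E-series; the 4-jet and mu = 6 give E_6.

Type E_{6}, Milnor number mu = 6.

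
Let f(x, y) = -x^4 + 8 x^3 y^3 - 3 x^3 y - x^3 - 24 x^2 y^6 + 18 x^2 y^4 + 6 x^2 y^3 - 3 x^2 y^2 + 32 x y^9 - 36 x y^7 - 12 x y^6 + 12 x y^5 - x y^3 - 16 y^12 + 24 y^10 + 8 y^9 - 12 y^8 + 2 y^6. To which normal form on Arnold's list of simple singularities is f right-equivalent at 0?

E_7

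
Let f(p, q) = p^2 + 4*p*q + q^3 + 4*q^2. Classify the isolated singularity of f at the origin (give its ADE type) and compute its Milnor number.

Type A_{2}, Milnor number mu = 2.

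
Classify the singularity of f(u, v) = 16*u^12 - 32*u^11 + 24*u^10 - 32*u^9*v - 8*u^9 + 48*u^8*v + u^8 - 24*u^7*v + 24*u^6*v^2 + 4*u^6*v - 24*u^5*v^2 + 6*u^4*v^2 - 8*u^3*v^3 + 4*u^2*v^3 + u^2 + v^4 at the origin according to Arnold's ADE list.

The Hessian of f at 0 is [[2, 0], [0, 0]] with rank 1, so corank 1. A Groebner basis of the Jacobian ideal J(f) in C{u,v} is {v^3, u}; counting standard monomials gives mu = 3. Corank 1: A-series; mu = 3 gives A_3.

A3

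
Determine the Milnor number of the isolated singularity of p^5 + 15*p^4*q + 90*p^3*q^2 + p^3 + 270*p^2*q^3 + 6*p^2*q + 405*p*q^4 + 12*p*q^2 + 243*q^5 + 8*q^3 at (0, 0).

8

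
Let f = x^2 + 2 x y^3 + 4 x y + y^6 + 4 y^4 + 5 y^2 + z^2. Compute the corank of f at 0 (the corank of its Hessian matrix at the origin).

The Hessian at 0 is [[2, 4, 0], [4, 10, 0], [0, 0, 2]] of rank 3; hence corank 0.

0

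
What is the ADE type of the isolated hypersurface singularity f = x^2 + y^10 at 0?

The Hessian of f at 0 has rank 1. Corank 1: A-series; mu = 9 gives A_9.

A_{9}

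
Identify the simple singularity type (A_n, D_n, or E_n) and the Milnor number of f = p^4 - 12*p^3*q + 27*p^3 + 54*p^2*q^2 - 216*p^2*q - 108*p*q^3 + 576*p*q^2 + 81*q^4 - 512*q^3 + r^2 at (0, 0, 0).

Type E_{6}, Milnor number mu = 6.

The Hessian of f at 0 has rank 1. Corank 2; j^3 = (3*p - 8*q)^3 is a perfect cube, so E-series; the 4-jet and mu = 6 give E_6.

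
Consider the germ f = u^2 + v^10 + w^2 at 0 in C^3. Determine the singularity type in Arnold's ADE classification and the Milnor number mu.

The Hessian of f at 0 has rank 2. Corank 1: A-series; mu = 9 gives A_9.

Type A9, Milnor number mu = 9.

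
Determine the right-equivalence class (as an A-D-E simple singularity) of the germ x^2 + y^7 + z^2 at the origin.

A_6

The Hessian of f at 0 has rank 2. Corank 1: A-series; mu = 6 gives A_6.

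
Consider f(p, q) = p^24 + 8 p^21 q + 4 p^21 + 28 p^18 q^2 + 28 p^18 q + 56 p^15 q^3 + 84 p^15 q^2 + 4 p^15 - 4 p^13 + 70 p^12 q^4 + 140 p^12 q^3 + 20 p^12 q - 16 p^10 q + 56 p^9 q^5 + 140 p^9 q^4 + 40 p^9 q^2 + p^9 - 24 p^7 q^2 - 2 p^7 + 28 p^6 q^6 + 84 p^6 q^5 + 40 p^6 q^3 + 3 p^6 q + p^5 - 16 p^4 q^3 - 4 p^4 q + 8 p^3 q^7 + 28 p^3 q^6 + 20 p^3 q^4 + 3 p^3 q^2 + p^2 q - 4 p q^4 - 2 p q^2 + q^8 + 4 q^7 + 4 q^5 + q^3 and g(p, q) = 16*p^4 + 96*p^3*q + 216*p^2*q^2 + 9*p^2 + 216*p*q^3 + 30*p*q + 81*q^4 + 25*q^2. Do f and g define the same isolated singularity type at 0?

No.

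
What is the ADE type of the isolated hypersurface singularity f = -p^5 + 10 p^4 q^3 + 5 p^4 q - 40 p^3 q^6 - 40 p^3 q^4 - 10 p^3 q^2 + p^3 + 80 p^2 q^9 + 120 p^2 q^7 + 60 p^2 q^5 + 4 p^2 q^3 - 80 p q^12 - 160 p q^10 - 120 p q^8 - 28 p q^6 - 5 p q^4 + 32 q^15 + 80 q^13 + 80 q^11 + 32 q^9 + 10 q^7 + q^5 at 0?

The Hessian of f at 0 has rank 0. Corank 2; j^3 = p^3 is a perfect cube, so E-series; the 5-jet and mu = 8 give E_8.

E_{8}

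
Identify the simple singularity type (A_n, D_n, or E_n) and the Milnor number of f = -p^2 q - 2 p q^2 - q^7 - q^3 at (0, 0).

The Hessian of f at 0 has rank 0. Corank 2; j^3 = -q*(p + q)^2 has shape L^2 M (L != M), so D-series; mu = 8 gives D_8.

Type D_{8}, Milnor number mu = 8.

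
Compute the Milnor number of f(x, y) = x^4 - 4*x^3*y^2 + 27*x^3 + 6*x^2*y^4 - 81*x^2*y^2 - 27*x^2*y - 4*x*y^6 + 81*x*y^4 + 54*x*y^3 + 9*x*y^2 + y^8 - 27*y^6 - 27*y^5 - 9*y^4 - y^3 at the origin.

6

The Hessian of f at 0 has rank 0. Corank 2; j^3 = (3*x - y)^3 is a perfect cube, so E-series; the 4-jet and mu = 6 give E_6.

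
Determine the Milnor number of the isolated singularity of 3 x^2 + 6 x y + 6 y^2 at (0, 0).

1

The Hessian of f at 0 is [[6, 6], [6, 12]] with rank 2, so corank 0. A Groebner basis of the Jacobian ideal J(f) in C{x,y} is {x, y}; counting standard monomials gives mu = 1. Corank 0: nondegenerate Morse point, so A_1.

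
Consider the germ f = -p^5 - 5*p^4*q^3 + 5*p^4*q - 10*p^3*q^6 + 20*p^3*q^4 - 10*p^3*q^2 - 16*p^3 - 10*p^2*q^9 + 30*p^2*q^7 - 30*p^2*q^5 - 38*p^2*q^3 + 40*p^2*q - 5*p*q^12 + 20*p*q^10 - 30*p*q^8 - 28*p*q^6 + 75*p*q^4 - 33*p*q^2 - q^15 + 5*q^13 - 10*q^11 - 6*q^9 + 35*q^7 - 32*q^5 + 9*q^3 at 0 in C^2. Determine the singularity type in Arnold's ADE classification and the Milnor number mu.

The Hessian of f at 0 is [[0, 0], [0, 0]] with rank 0, so corank 2. A Groebner basis of the Jacobian ideal J(f) in C{p,q} is {1024*p*q/1029 + q^4 - 256*q^2/343, p*q^2 - 3*q^3/4, p^2 - 6179*p*q/4116 + 773*q^2/1372}; counting standard monomials gives mu = 6. Corank 2; j^3 = -(p - q)*(4*p - 3*q)^2 has shape L^2 M (L != M), so D-series; mu = 6 gives D_6.

Type D_6, Milnor number mu = 6.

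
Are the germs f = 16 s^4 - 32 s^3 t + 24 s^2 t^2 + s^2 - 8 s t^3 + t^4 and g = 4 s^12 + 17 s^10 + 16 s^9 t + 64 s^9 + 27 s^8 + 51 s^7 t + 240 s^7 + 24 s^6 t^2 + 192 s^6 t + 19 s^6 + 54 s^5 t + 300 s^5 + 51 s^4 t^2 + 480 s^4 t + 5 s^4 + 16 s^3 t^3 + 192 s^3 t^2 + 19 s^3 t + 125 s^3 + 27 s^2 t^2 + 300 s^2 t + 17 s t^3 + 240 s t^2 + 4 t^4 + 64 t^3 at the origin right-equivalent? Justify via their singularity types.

The Hessian of f at 0 is [[2, 0], [0, 0]] with rank 1, so corank 1. A Groebner basis of the Jacobian ideal J(f) in C{s,t} is {t^3, s}; counting standard monomials gives mu = 3. Corank 1: A-series; mu = 3 gives A_3. The Hessian of g at 0 is [[0, 0], [0, 0]] with rank 0, so corank 2. A Groebner basis of the Jacobian ideal J(g) in C{s,t} is {1171875*s^2 + 1875000*s*t + t^4 + 125*t^3 + 750000*t^2, s^3 + 2700*s^2 + 4320*s*t + 4*t^3/5 + 1728*t^2, s^2*t - 2125*s^2 - 3400*s*t - 13*t^3/15 - 1360*t^2, 1250*s^2 + s*t^2 + 2000*s*t + 14*t^3/15 + 800*t^2}; counting standard monomials gives mu = 7. Corank 2; j^3 = (5*s + 4*t)^3 is a perfect cube, so E-series; the 4-jet and mu = 7 give E_7. f is A_3 but g is E_7, hence not right-equivalent.

No.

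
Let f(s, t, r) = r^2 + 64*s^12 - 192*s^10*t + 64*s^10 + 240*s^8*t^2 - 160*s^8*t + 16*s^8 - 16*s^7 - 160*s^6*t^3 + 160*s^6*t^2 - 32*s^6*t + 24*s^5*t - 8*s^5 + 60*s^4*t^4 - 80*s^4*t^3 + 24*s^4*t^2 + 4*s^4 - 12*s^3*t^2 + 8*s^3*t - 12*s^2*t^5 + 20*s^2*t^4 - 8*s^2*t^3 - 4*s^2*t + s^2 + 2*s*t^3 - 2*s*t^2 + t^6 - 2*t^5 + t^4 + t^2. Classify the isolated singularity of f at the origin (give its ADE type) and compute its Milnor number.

Type A_1, Milnor number mu = 1.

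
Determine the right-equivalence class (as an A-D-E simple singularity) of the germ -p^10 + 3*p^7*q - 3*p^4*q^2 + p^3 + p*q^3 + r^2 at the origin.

E7

The Hessian of f at 0 has rank 1. Corank 2; j^3 = p^3 is a perfect cube, so E-series; the 4-jet and mu = 7 give E_7.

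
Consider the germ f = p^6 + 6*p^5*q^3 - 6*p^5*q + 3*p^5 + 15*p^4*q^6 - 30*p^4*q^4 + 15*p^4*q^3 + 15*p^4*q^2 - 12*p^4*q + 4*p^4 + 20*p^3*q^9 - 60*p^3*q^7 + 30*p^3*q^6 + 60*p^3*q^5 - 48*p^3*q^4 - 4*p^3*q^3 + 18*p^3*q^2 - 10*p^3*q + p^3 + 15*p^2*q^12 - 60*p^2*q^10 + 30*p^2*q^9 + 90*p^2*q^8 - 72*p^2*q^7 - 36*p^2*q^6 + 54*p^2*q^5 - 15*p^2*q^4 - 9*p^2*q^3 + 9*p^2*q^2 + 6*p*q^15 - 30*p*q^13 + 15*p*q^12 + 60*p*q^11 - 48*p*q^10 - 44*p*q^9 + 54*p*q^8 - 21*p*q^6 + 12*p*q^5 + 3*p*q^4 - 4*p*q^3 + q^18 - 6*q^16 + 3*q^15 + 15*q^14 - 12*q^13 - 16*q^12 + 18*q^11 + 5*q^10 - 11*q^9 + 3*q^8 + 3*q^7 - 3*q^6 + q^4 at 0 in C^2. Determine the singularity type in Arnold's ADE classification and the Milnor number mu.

Type E_6, Milnor number mu = 6.

The Hessian of f at 0 is [[0, 0], [0, 0]] with rank 0, so corank 2. A Groebner basis of the Jacobian ideal J(f) in C{p,q} is {p^3, p^2*q, p^2/2 + p*q^2, 3*p^2/2 + q^3}; counting standard monomials gives mu = 6. Corank 2; j^3 = p^3 is a perfect cube, so E-series; the 4-jet and mu = 6 give E_6.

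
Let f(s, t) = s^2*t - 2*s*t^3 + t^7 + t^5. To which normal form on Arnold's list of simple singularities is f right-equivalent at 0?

The Hessian of f at 0 has rank 0. Corank 2; j^3 = s^2*t has shape L^2 M (L != M), so D-series; mu = 8 gives D_8.

D_8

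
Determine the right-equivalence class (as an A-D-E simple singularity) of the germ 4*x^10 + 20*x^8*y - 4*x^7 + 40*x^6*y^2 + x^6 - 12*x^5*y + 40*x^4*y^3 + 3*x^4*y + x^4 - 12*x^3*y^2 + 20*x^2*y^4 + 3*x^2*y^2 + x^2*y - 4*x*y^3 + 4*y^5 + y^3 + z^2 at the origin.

D_{4}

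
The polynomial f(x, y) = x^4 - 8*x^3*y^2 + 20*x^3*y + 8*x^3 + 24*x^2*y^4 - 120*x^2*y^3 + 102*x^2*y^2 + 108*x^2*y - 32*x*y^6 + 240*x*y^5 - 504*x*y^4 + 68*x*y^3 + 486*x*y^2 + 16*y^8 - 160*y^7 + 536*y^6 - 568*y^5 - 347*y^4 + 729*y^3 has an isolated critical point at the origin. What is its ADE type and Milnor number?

The Hessian of f at 0 has rank 0. Corank 2; j^3 = (2*x + 9*y)^3 is a perfect cube, so E-series; the 4-jet and mu = 6 give E_6.

Type E_{6}, Milnor number mu = 6.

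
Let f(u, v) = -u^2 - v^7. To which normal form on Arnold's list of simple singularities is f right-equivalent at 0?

A_{6}

The Hessian of f at 0 has rank 1. Corank 1: A-series; mu = 6 gives A_6.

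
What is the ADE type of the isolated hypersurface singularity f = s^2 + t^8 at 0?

The Hessian of f at 0 has rank 1. Corank 1: A-series; mu = 7 gives A_7.

A7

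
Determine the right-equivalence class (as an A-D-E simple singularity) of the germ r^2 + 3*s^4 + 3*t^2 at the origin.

A_3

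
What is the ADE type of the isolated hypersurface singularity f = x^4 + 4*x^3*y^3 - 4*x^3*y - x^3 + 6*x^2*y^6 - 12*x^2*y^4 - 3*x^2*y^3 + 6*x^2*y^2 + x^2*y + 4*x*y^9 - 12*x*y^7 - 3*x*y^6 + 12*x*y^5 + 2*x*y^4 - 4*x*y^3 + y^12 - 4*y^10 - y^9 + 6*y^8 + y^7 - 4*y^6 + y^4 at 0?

D_5

The Hessian of f at 0 has rank 0. Corank 2; j^3 = -x^2*(x - y) has shape L^2 M (L != M), so D-series; mu = 5 gives D_5.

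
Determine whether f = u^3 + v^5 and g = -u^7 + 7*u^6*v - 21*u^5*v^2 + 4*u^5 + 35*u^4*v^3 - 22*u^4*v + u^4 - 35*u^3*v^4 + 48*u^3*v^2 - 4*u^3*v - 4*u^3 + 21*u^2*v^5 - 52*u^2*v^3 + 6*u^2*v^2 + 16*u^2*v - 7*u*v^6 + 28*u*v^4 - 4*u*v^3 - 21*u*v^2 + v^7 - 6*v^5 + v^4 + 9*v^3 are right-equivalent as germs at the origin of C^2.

No.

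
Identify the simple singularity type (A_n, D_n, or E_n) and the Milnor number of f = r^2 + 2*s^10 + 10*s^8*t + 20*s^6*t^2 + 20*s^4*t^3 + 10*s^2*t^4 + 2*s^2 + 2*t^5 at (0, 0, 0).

Type A4, Milnor number mu = 4.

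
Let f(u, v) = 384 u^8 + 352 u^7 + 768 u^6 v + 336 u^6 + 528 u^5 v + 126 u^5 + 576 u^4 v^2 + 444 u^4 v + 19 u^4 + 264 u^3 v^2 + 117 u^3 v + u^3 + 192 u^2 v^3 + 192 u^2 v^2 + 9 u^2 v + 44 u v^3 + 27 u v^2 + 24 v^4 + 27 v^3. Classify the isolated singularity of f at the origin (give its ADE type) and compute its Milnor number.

Type E7, Milnor number mu = 7.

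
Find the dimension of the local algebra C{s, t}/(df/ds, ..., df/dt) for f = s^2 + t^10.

The Hessian of f at 0 has rank 1. Corank 1: A-series; mu = 9 gives A_9.

9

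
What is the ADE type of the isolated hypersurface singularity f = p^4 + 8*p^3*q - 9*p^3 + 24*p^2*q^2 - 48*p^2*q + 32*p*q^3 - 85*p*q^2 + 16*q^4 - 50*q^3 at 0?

The Hessian of f at 0 has rank 0. Corank 2; j^3 = -(p + 2*q)*(3*p + 5*q)^2 has shape L^2 M (L != M), so D-series; mu = 5 gives D_5.

D5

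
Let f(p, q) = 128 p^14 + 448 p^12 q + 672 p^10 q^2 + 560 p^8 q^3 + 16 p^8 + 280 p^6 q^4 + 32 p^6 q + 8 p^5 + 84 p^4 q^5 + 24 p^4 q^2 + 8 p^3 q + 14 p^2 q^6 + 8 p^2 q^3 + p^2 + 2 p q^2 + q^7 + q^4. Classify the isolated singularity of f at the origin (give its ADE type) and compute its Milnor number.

Type A_{6}, Milnor number mu = 6.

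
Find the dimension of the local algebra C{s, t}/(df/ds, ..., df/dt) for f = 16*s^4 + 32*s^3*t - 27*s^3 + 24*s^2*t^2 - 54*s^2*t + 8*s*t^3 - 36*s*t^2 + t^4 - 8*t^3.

6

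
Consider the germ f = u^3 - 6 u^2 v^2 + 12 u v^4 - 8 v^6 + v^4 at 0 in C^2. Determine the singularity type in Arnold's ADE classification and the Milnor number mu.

Type E_{6}, Milnor number mu = 6.

The Hessian of f at 0 has rank 0. Corank 2; j^3 = u^3 is a perfect cube, so E-series; the 4-jet and mu = 6 give E_6.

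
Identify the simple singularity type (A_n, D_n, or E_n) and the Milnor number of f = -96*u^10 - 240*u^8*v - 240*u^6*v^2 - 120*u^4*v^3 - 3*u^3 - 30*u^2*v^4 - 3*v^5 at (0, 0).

Type E8, Milnor number mu = 8.

The Hessian of f at 0 is [[0, 0], [0, 0]] with rank 0, so corank 2. A Groebner basis of the Jacobian ideal J(f) in C{u,v} is {v^4, u^2}; counting standard monomials gives mu = 8. Corank 2; j^3 = -3*u^3 is a perfect cube, so E-series; the 5-jet and mu = 8 give E_8.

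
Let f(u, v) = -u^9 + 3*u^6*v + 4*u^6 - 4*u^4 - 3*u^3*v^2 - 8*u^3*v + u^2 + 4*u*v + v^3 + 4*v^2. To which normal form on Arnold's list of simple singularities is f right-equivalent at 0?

The Hessian of f at 0 is [[2, 4], [4, 8]] with rank 1, so corank 1. A Groebner basis of the Jacobian ideal J(f) in C{u,v} is {v^2, u + 2*v}; counting standard monomials gives mu = 2. Corank 1: A-series; mu = 2 gives A_2.

A2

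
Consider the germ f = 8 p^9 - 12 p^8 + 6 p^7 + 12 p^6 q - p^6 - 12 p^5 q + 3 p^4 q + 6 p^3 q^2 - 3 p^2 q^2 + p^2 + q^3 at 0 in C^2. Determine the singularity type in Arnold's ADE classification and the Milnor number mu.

The Hessian of f at 0 has rank 1. Corank 1: A-series; mu = 2 gives A_2.

Type A_2, Milnor number mu = 2.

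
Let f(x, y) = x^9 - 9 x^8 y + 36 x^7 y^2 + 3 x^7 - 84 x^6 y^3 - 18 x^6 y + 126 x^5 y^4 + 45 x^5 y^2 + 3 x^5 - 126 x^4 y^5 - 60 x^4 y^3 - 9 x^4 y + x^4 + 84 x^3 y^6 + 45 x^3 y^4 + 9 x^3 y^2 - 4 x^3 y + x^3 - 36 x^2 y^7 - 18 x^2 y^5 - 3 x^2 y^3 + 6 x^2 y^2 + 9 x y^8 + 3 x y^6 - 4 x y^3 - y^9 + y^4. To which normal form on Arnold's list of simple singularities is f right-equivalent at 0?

E_6

The Hessian of f at 0 has rank 0. Corank 2; j^3 = x^3 is a perfect cube, so E-series; the 4-jet and mu = 6 give E_6.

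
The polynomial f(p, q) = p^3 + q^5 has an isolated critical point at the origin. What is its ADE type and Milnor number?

Type E_8, Milnor number mu = 8.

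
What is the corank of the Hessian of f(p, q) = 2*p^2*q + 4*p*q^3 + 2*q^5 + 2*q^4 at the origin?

Hessian at 0 has rank 0.

2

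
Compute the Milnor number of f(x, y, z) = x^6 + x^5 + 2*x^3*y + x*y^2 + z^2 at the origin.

7

The Hessian of f at 0 has rank 1. Corank 2; j^3 = x*y^2 has shape L^2 M (L != M), so D-series; mu = 7 gives D_7.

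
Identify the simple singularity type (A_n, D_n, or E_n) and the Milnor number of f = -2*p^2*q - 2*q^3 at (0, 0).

Type D4, Milnor number mu = 4.

The Hessian of f at 0 has rank 0. Corank 2; j^3 = -2*q*(p^2 + q^2) splits into three distinct lines over C (the quadratic factor has nonzero discriminant), so D_4.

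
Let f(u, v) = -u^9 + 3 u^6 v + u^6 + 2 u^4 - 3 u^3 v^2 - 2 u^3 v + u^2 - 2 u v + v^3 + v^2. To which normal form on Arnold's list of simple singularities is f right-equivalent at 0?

The Hessian of f at 0 is [[2, -2], [-2, 2]] with rank 1, so corank 1. A Groebner basis of the Jacobian ideal J(f) in C{u,v} is {v^2, u - v}; counting standard monomials gives mu = 2. Corank 1: A-series; mu = 2 gives A_2.

A_2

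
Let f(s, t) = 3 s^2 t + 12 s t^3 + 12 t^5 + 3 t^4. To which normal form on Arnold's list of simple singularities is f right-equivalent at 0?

D5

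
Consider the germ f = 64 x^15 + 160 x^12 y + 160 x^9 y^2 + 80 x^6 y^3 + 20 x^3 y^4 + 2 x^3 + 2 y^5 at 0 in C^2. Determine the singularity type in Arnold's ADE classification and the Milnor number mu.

The Hessian of f at 0 has rank 0. Corank 2; j^3 = 2*x^3 is a perfect cube, so E-series; the 5-jet and mu = 8 give E_8.

Type E_{8}, Milnor number mu = 8.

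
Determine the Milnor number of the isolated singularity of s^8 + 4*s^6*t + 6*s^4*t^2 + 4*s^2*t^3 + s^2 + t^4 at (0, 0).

3

The Hessian of f at 0 has rank 1. Corank 1: A-series; mu = 3 gives A_3.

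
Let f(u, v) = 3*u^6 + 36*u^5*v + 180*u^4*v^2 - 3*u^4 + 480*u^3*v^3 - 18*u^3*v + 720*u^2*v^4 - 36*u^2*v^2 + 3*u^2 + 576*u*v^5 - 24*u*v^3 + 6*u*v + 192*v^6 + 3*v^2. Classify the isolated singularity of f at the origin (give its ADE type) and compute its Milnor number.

The Hessian of f at 0 is [[6, 6], [6, 6]] with rank 1, so corank 1. A Groebner basis of the Jacobian ideal J(f) in C{u,v} is {v^3, u + v}; counting standard monomials gives mu = 3. Corank 1: A-series; mu = 3 gives A_3.

Type A3, Milnor number mu = 3.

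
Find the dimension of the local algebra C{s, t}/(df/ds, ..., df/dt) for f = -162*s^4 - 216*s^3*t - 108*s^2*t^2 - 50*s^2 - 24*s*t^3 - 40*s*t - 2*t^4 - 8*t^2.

3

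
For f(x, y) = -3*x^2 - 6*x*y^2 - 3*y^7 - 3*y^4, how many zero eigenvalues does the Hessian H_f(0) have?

1

The Hessian at 0 is [[-6, 0], [0, 0]] of rank 1; hence corank 1.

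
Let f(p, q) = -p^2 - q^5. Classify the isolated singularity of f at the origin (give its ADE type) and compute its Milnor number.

Type A_4, Milnor number mu = 4.

The Hessian of f at 0 has rank 1. Corank 1: A-series; mu = 4 gives A_4.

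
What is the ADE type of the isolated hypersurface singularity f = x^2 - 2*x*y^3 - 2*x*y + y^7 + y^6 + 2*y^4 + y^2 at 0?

A_{6}

The Hessian of f at 0 is [[2, -2], [-2, 2]] with rank 1, so corank 1. A Groebner basis of the Jacobian ideal J(f) in C{x,y} is {-x + y^3 + y, x^2 - 2*x*y + y^2}; counting standard monomials gives mu = 6. Corank 1: A-series; mu = 6 gives A_6.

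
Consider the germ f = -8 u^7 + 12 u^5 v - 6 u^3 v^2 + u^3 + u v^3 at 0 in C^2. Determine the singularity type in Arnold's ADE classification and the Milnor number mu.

Type E7, Milnor number mu = 7.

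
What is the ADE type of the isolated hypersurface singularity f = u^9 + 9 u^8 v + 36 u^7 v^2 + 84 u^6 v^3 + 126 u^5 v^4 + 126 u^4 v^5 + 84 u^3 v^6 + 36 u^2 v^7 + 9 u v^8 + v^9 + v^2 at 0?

A8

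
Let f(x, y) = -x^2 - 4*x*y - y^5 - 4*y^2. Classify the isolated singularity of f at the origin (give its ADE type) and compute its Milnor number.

Type A_4, Milnor number mu = 4.

The Hessian of f at 0 has rank 1. Corank 1: A-series; mu = 4 gives A_4.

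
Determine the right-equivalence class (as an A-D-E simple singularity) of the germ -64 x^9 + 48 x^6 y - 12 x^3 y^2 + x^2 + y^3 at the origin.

A2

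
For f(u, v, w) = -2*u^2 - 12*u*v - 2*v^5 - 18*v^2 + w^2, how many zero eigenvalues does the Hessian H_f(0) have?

Hessian at 0 has rank 2.

1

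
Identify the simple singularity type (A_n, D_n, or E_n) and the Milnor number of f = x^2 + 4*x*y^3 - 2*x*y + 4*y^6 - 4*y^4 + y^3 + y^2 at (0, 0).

Type A2, Milnor number mu = 2.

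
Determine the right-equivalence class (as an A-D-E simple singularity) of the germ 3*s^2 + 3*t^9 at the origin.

The Hessian of f at 0 is [[6, 0], [0, 0]] with rank 1, so corank 1. A Groebner basis of the Jacobian ideal J(f) in C{s,t} is {t^8, s}; counting standard monomials gives mu = 8. Corank 1: A-series; mu = 8 gives A_8.

A_{8}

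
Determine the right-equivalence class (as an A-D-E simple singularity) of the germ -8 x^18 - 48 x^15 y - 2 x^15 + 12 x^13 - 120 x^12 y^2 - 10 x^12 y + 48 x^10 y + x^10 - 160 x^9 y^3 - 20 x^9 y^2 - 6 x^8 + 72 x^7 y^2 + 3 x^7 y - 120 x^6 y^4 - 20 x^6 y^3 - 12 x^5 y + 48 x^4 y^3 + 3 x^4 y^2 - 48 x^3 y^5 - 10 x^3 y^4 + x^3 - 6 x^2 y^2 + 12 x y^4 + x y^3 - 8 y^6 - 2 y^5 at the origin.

E7

The Hessian of f at 0 has rank 0. Corank 2; j^3 = x^3 is a perfect cube, so E-series; the 4-jet and mu = 7 give E_7.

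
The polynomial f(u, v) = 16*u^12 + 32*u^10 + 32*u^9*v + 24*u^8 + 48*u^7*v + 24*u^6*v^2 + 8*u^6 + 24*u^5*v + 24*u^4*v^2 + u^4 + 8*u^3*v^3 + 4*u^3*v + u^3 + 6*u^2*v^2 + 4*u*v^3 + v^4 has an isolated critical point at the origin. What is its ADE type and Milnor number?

Type E_{6}, Milnor number mu = 6.

The Hessian of f at 0 has rank 0. Corank 2; j^3 = u^3 is a perfect cube, so E-series; the 4-jet and mu = 6 give E_6.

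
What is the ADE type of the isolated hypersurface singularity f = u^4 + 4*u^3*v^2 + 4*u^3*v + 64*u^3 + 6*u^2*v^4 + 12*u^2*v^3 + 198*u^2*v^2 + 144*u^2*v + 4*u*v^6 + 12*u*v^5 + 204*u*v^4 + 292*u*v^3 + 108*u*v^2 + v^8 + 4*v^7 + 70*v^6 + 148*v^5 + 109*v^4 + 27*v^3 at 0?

The Hessian of f at 0 has rank 0. Corank 2; j^3 = (4*u + 3*v)^3 is a perfect cube, so E-series; the 4-jet and mu = 6 give E_6.

E_{6}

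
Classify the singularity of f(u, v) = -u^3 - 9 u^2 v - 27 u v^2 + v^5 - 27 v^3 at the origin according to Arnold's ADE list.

E_{8}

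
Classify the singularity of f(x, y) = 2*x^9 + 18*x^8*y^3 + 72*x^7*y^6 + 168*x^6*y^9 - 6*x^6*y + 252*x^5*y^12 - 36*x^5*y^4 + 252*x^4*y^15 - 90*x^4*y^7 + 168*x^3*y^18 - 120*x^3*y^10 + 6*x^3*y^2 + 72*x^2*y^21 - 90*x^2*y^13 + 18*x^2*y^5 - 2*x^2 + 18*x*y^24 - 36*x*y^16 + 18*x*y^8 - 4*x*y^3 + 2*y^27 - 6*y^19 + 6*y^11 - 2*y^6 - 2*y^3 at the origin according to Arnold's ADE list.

A_{2}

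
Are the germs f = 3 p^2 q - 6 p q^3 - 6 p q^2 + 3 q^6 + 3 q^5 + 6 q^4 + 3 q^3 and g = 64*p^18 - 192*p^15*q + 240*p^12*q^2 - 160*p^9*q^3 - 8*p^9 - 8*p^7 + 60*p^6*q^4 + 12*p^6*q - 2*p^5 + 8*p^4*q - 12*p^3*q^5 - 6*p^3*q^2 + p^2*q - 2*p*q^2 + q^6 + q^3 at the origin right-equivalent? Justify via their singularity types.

The Hessian of f at 0 has rank 0. Corank 2; j^3 = 3*q*(p - q)^2 has shape L^2 M (L != M), so D-series; mu = 7 gives D_7. The Hessian of g at 0 has rank 0. Corank 2; j^3 = q*(p - q)^2 has shape L^2 M (L != M), so D-series; mu = 7 gives D_7. Both have type D_7, hence right-equivalent.

Yes.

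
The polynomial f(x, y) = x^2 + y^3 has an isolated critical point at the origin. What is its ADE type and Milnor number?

Type A2, Milnor number mu = 2.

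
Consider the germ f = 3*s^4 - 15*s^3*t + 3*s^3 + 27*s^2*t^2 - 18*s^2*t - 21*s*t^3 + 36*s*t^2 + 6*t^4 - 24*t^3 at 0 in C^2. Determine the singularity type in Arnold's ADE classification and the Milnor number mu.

Type E_7, Milnor number mu = 7.

The Hessian of f at 0 is [[0, 0], [0, 0]] with rank 0, so corank 2. A Groebner basis of the Jacobian ideal J(f) in C{s,t} is {3*s^2 - 12*s*t + t^4 + t^3 + 12*t^2, s^3 + 18*s^2 - 72*s*t - 2*t^3 + 72*t^2, s^2*t + 7*s^2 - 28*s*t - 5*t^3/3 + 28*t^2, 2*s^2 + s*t^2 - 8*s*t - 4*t^3/3 + 8*t^2}; counting standard monomials gives mu = 7. Corank 2; j^3 = 3*(s - 2*t)^3 is a perfect cube, so E-series; the 4-jet and mu = 7 give E_7.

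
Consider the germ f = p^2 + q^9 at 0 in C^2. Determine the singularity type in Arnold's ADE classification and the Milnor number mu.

Type A_8, Milnor number mu = 8.

The Hessian of f at 0 is [[2, 0], [0, 0]] with rank 1, so corank 1. A Groebner basis of the Jacobian ideal J(f) in C{p,q} is {q^8, p}; counting standard monomials gives mu = 8. Corank 1: A-series; mu = 8 gives A_8.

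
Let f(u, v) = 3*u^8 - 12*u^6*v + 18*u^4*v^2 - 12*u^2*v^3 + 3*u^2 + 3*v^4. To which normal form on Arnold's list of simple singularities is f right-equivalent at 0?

The Hessian of f at 0 has rank 1. Corank 1: A-series; mu = 3 gives A_3.

A_3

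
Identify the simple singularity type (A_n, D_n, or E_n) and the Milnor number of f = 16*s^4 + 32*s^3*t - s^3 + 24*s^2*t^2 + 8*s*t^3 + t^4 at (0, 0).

The Hessian of f at 0 has rank 0. Corank 2; j^3 = -s^3 is a perfect cube, so E-series; the 4-jet and mu = 6 give E_6.

Type E_{6}, Milnor number mu = 6.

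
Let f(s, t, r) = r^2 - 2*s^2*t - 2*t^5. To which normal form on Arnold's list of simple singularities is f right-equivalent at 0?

The Hessian of f at 0 is [[0, 0, 0], [0, 0, 0], [0, 0, 2]] with rank 1, so corank 2. A Groebner basis of the Jacobian ideal J(f) in C{s,t,r} is {s^2/5 + t^4, s^3, s*t, r}; counting standard monomials gives mu = 6. Corank 2; j^3 = -2*s^2*t has shape L^2 M (L != M), so D-series; mu = 6 gives D_6.

D_6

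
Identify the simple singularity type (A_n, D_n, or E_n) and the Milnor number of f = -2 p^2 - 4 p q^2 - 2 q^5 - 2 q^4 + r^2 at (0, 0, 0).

Type A_4, Milnor number mu = 4.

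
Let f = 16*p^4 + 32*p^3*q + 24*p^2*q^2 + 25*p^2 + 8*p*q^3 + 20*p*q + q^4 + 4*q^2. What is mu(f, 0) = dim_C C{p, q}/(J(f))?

The Hessian of f at 0 is [[50, 20], [20, 8]] with rank 1, so corank 1. A Groebner basis of the Jacobian ideal J(f) in C{p,q} is {q^3, p + 2*q/5}; counting standard monomials gives mu = 3. Corank 1: A-series; mu = 3 gives A_3.

3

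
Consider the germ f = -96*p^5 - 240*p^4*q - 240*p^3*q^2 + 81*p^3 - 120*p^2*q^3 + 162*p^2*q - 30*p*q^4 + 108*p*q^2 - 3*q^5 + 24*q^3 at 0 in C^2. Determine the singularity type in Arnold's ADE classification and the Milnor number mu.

Type E_8, Milnor number mu = 8.

The Hessian of f at 0 has rank 0. Corank 2; j^3 = 3*(3*p + 2*q)^3 is a perfect cube, so E-series; the 5-jet and mu = 8 give E_8.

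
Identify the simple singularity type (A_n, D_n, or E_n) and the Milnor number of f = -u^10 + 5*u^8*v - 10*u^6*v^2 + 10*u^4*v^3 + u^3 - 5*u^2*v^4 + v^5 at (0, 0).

Type E8, Milnor number mu = 8.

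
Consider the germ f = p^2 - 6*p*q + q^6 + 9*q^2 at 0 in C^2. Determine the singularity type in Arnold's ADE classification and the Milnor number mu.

The Hessian of f at 0 is [[2, -6], [-6, 18]] with rank 1, so corank 1. A Groebner basis of the Jacobian ideal J(f) in C{p,q} is {q^5, p - 3*q}; counting standard monomials gives mu = 5. Corank 1: A-series; mu = 5 gives A_5.

Type A_5, Milnor number mu = 5.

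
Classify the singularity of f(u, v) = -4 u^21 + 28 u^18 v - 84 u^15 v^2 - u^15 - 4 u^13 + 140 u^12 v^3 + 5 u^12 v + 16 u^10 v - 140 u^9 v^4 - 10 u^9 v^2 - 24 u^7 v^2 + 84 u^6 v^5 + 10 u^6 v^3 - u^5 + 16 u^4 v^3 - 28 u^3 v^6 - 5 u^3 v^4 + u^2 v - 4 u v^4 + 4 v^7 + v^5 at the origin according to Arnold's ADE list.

D6

The Hessian of f at 0 has rank 0. Corank 2; j^3 = u^2*v has shape L^2 M (L != M), so D-series; mu = 6 gives D_6.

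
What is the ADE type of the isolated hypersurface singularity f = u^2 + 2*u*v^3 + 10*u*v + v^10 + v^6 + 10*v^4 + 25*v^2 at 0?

A_9

The Hessian of f at 0 is [[2, 10], [10, 50]] with rank 1, so corank 1. A Groebner basis of the Jacobian ideal J(f) in C{u,v} is {u^3 + 15*u^2*v + 75*u*v^2 - 125*u - 625*v, u + v^3 + 5*v}; counting standard monomials gives mu = 9. Corank 1: A-series; mu = 9 gives A_9.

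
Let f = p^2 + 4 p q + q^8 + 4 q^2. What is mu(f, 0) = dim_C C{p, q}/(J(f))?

The Hessian of f at 0 is [[2, 4], [4, 8]] with rank 1, so corank 1. A Groebner basis of the Jacobian ideal J(f) in C{p,q} is {q^7, p + 2*q}; counting standard monomials gives mu = 7. Corank 1: A-series; mu = 7 gives A_7.

7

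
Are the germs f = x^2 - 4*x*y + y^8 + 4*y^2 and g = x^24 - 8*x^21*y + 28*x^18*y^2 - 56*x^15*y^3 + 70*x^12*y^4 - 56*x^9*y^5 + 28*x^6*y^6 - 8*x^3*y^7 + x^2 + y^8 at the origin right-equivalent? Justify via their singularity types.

Yes.

The Hessian of f at 0 has rank 1. Corank 1: A-series; mu = 7 gives A_7. The Hessian of g at 0 has rank 1. Corank 1: A-series; mu = 7 gives A_7. Both have type A_7, hence right-equivalent.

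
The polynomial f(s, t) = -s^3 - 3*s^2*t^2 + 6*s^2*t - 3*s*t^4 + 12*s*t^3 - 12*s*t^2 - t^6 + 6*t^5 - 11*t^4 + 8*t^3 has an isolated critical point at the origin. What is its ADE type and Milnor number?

The Hessian of f at 0 has rank 0. Corank 2; j^3 = -(s - 2*t)^3 is a perfect cube, so E-series; the 4-jet and mu = 6 give E_6.

Type E_6, Milnor number mu = 6.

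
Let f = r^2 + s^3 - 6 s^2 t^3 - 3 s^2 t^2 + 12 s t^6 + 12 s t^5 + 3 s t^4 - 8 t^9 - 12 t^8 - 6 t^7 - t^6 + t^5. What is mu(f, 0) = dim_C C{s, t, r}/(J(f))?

8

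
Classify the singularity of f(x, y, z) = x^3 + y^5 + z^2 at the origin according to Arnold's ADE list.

The Hessian of f at 0 has rank 1. Corank 2; j^3 = x^3 is a perfect cube, so E-series; the 5-jet and mu = 8 give E_8.

E_{8}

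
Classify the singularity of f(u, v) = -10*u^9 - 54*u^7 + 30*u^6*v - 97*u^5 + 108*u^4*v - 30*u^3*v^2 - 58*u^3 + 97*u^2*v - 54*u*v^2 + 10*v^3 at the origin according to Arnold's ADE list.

D4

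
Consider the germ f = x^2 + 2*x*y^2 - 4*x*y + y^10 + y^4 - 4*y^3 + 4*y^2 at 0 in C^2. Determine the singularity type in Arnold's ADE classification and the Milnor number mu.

The Hessian of f at 0 has rank 1. Corank 1: A-series; mu = 9 gives A_9.

Type A_9, Milnor number mu = 9.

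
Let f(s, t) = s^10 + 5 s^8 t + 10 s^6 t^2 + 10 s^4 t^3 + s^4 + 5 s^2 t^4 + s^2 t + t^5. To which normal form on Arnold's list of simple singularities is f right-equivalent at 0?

The Hessian of f at 0 has rank 0. Corank 2; j^3 = s^2*t has shape L^2 M (L != M), so D-series; mu = 6 gives D_6.

D_{6}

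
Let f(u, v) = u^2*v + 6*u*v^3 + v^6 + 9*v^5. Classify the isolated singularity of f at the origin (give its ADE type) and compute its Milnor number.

Type D_7, Milnor number mu = 7.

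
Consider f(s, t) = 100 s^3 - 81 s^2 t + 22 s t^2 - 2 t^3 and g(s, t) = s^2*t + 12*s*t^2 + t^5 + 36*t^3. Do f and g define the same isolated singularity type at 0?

No.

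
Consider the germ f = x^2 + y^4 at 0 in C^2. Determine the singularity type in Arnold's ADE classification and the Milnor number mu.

Type A_{3}, Milnor number mu = 3.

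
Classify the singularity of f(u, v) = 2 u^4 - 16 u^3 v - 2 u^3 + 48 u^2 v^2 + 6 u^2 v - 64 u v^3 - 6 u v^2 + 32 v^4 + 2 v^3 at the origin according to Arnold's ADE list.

The Hessian of f at 0 has rank 0. Corank 2; j^3 = -2*(u - v)^3 is a perfect cube, so E-series; the 4-jet and mu = 6 give E_6.

E_{6}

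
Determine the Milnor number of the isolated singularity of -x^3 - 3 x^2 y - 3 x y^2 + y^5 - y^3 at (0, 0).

8

The Hessian of f at 0 is [[0, 0], [0, 0]] with rank 0, so corank 2. A Groebner basis of the Jacobian ideal J(f) in C{x,y} is {y^4, x^2 + 2*x*y + y^2}; counting standard monomials gives mu = 8. Corank 2; j^3 = -(x + y)^3 is a perfect cube, so E-series; the 5-jet and mu = 8 give E_8.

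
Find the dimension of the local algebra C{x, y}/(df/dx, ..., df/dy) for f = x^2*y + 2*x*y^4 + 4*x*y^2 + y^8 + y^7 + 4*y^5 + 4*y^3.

The Hessian of f at 0 has rank 0. Corank 2; j^3 = y*(x + 2*y)^2 has shape L^2 M (L != M), so D-series; mu = 9 gives D_9.

9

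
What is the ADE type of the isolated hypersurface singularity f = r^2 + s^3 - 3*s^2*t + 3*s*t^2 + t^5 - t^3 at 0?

The Hessian of f at 0 is [[0, 0, 0], [0, 0, 0], [0, 0, 2]] with rank 1, so corank 2. A Groebner basis of the Jacobian ideal J(f) in C{s,t,r} is {t^4, s^2 - 2*s*t + t^2, r}; counting standard monomials gives mu = 8. Corank 2; j^3 = (s - t)^3 is a perfect cube, so E-series; the 5-jet and mu = 8 give E_8.

E_{8}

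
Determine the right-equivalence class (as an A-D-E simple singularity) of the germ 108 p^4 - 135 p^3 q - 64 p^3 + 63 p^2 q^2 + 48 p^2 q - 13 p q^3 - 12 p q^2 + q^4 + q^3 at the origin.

E_7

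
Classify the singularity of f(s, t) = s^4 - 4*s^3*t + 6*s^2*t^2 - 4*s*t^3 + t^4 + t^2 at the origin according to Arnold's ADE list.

The Hessian of f at 0 is [[0, 0], [0, 2]] with rank 1, so corank 1. A Groebner basis of the Jacobian ideal J(f) in C{s,t} is {s^3, t}; counting standard monomials gives mu = 3. Corank 1: A-series; mu = 3 gives A_3.

A_3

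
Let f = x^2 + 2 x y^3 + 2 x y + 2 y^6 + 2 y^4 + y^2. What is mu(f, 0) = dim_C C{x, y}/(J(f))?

The Hessian of f at 0 has rank 1. Corank 1: A-series; mu = 5 gives A_5.

5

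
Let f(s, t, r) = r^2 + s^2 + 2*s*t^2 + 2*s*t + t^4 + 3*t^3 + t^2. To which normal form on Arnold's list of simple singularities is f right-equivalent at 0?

A2

The Hessian of f at 0 is [[2, 2, 0], [2, 2, 0], [0, 0, 2]] with rank 2, so corank 1. A Groebner basis of the Jacobian ideal J(f) in C{s,t,r} is {t^2, s + t, r}; counting standard monomials gives mu = 2. Corank 1: A-series; mu = 2 gives A_2.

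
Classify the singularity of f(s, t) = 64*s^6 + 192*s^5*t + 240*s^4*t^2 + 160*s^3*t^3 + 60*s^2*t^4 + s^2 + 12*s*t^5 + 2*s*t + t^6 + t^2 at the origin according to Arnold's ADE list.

A_{5}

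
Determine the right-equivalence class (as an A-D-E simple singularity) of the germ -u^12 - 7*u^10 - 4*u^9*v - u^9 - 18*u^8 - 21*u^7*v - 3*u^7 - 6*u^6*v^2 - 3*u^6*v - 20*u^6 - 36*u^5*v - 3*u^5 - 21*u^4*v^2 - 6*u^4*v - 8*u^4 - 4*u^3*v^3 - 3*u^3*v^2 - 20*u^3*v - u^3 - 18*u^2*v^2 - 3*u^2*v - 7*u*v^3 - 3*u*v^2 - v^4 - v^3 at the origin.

E_7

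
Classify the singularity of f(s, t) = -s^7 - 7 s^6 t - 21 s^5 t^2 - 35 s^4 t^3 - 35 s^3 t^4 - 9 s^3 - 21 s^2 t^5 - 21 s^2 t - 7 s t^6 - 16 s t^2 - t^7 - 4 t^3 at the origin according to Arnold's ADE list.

D_8

The Hessian of f at 0 is [[0, 0], [0, 0]] with rank 0, so corank 2. A Groebner basis of the Jacobian ideal J(f) in C{s,t} is {-2187*s*t/7 + t^6 - 1458*t^2/7, s*t^2 + 2*t^3/3, s^2 + 5*s*t/3 + 2*t^2/3}; counting standard monomials gives mu = 8. Corank 2; j^3 = -(s + t)*(3*s + 2*t)^2 has shape L^2 M (L != M), so D-series; mu = 8 gives D_8.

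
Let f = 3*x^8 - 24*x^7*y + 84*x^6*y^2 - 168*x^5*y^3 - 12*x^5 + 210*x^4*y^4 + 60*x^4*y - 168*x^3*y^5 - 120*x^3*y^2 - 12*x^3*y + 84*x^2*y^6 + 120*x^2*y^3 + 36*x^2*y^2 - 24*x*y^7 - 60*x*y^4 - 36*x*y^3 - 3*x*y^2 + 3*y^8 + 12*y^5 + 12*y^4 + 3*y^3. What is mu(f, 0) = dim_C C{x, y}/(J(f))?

9

The Hessian of f at 0 has rank 0. Corank 2; j^3 = -3*y^2*(x - y) has shape L^2 M (L != M), so D-series; mu = 9 gives D_9.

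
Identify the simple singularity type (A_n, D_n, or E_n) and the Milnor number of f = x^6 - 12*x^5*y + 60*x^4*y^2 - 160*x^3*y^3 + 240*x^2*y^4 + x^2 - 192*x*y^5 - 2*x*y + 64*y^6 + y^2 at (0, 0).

Type A5, Milnor number mu = 5.

The Hessian of f at 0 has rank 1. Corank 1: A-series; mu = 5 gives A_5.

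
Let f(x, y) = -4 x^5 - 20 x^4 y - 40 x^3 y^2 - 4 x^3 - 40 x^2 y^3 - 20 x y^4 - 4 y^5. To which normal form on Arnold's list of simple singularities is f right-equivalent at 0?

E8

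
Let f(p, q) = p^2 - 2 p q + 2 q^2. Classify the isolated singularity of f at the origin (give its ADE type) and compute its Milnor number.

Type A_{1}, Milnor number mu = 1.

The Hessian of f at 0 is [[2, -2], [-2, 4]] with rank 2, so corank 0. A Groebner basis of the Jacobian ideal J(f) in C{p,q} is {p, q}; counting standard monomials gives mu = 1. Corank 0: nondegenerate Morse point, so A_1.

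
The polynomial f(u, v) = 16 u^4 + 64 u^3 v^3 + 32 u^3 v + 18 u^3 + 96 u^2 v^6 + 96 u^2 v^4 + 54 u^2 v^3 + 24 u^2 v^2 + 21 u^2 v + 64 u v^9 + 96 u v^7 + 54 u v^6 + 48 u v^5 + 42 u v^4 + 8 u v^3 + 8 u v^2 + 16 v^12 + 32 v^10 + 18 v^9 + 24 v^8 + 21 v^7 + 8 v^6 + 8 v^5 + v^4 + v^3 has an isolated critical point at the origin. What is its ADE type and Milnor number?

Type D_5, Milnor number mu = 5.

The Hessian of f at 0 is [[0, 0], [0, 0]] with rank 0, so corank 2. A Groebner basis of the Jacobian ideal J(f) in C{u,v} is {u*v^2 + 27*u*v/8 + 9*v^2/8, -81*u*v/8 + v^3 - 27*v^2/8, u^2 + 5*u*v/6 + v^2/6}; counting standard monomials gives mu = 5. Corank 2; j^3 = (2*u + v)*(3*u + v)^2 has shape L^2 M (L != M), so D-series; mu = 5 gives D_5.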